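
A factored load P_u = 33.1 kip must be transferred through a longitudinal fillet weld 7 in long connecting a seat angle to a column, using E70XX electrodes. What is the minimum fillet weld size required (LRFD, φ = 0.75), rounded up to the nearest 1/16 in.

w = 1/4 in

E70XX → F_EXX = 70 ksi.
Total weld length L = 7 in.
Required throat t_e = P_u / (φ × 0.6 F_EXX × L) = 33.1 / (0.75 × 0.6 × 70 × 7) = 0.1501 in.
Required leg w = t_e / 0.707 = 0.2123 in → use 1/4 in.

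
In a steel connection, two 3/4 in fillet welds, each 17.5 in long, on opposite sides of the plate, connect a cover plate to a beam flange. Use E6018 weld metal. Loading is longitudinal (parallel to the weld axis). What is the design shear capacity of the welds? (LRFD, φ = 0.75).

E60XX → F_EXX = 60 ksi.
Effective throat t_e = 0.707 × 0.75 = 0.5302 in.
Total length L = 35 in; A_we = 0.5302 × 35 = 18.56 in².
F_nw = 0.6 F_EXX = 0.6 × 60 = 36 ksi.
φR_n = 0.75 × 36 × 18.56 = 501.1 kips.

φR_n ≈ 501 kips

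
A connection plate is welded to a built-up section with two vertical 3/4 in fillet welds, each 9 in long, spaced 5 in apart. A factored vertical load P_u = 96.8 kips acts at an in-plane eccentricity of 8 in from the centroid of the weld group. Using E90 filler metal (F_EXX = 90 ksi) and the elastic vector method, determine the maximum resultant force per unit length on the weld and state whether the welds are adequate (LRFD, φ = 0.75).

f_max ≈ 20.2 kip/in; adequate

Total weld length L_w = 18 in. Treat welds as unit-width lines.
Polar moment about centroid: J = 2[d³/12 + d(b/2)²] = 2[9³/12 + 9×2.5²] = 234 in³.
Direct shear f_v = P/L_w = 96.8 / 18 = 5.378 kip/in (vertical).
Torsion M = P·e = 96.8 × 8 = 774.4 kip·in.
Critical point at (x, y) = (2.5, 4.5) from centroid. f_tx = M·y/J = 14.89 kip/in; f_ty = M·x/J = 8.274 kip/in.
Resultant f_max = √[f_tx² + (f_v + f_ty)²] = √[14.89² + (5.378 + 8.274)²] = 20.2 kip/in.
Capacity per unit length: φr_n = 0.75 × 0.6 × 90 × (0.707 × 0.75) = 21.48 kip/in.
20.2 ≤ 21.48 → adequate.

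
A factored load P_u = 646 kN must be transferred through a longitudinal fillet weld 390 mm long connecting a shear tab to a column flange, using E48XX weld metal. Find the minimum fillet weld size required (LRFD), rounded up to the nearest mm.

w = 11 mm

E48XX → F_EXX = 480 MPa.
Total weld length L = 390 mm.
Required throat t_e = P_u / (φ × 0.6 F_EXX × L) = 646 / (0.75 × 0.6 × 480 × 390 × 10⁻³) = 7.669 mm.
Required leg w = t_e / 0.707 = 10.85 mm → use 11 mm.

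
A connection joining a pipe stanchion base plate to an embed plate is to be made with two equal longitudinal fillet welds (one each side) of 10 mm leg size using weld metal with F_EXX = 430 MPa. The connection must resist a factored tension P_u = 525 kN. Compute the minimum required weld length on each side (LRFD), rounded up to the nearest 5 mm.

Throat t_e = 0.707 × 10 = 7.07 mm.
φr_n = 0.75 × 0.6 × 430 × 7.07 × 10⁻³ = 1.368 kN/mm.
L_req = P_u / φr_n = 525 / 1.368 = 383.8 mm total.
Per side: 383.8 / 2 = 191.9 mm.
Round up → use L = 195 mm on each side.

L = 195 mm on each side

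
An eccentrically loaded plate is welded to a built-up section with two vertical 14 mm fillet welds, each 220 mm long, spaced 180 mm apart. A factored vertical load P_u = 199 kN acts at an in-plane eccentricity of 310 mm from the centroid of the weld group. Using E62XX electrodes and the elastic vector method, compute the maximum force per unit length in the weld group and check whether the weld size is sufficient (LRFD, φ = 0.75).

f_max ≈ 1960 N/mm; adequate

E62XX → F_EXX = 620 MPa.
Total weld length L_w = 440 mm. Treat welds as unit-width lines.
Polar moment about centroid: J = 2[d³/12 + d(b/2)²] = 2[220³/12 + 220×90²] = 5339000 mm³.
Direct shear f_v = P/L_w = 199×10³ / 440 = 452.3 N/mm (vertical).
Torsion M = P·e = 199×10³ × 310 = 61690000 N·mm.
Critical point at (x, y) = (90, 110) from centroid. f_tx = M·y/J = 1271 N/mm; f_ty = M·x/J = 1040 N/mm.
Resultant f_max = √[f_tx² + (f_v + f_ty)²] = √[1271² + (452.3 + 1040)²] = 1960 N/mm.
Capacity per unit length: φr_n = 0.75 × 0.6 × 620 × (0.707 × 14) = 2762 N/mm.
1960 ≤ 2762 → adequate.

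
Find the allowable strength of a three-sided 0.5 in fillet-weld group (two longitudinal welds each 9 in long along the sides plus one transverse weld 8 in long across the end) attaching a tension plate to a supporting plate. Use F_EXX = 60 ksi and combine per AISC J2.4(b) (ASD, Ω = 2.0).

t_e = 0.707 × 0.5 = 0.3535 in.
R_nwl = 0.6 × 60 × 0.3535 × 18 = 229.1 kips (longitudinal, 2 welds).
R_nwt = 0.6 × 60 × 0.3535 × 8 = 101.8 kips (transverse, base value).
(i) R_nwl + R_nwt = 330.9 kips; (ii) 0.85 R_nwl + 1.5 R_nwt = 347.4 kips.
R_n = max = 347.4 kips [governs: (ii)]; R_n/Ω = 173.7 kips.

R_n/Ω ≈ 174 kips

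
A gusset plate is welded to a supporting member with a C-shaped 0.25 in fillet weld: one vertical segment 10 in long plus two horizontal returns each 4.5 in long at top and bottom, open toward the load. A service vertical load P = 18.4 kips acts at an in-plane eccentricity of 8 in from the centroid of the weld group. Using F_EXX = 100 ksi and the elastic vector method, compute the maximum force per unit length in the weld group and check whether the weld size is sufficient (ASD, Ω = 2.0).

Total weld length L_w = 19 in. Treat welds as unit-width lines.
Centroid: x̄ = 2×4.5×2.25 / 19 = 1.066 in from the vertical weld.
Polar moment about centroid: J = I_x + I_y = [10³/12 + 2×4.5×5²] + [10×1.066² + 2(4.5³/12 + 4.5×1.184²)] = 347.5 in³.
Direct shear f_v = P/L_w = 18.4 / 19 = 0.9684 kip/in (vertical).
Torsion M = P·e = 18.4 × 8 = 147.2 kip·in.
Critical point at (x, y) = (3.434, 5) from centroid. f_tx = M·y/J = 2.118 kip/in; f_ty = M·x/J = 1.455 kip/in.
Resultant f_max = √[f_tx² + (f_v + f_ty)²] = √[2.118² + (0.9684 + 1.455)²] = 3.218 kip/in.
Capacity per unit length: r_n/Ω = (1/2.0) × 0.6 × 100 × (0.707 × 0.25) = 5.302 kip/in.
3.218 ≤ 5.302 → adequate.

f_max ≈ 3.22 kip/in; adequate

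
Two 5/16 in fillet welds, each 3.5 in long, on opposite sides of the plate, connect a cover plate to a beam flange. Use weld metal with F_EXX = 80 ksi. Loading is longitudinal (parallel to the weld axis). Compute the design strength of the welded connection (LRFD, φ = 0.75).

Effective throat t_e = 0.707 × 0.3125 = 0.2209 in.
Total length L = 7 in; A_we = 0.2209 × 7 = 1.547 in².
F_nw = 0.6 F_EXX = 0.6 × 80 = 48 ksi.
φR_n = 0.75 × 48 × 1.547 = 55.68 kips.

φR_n ≈ 55.7 kips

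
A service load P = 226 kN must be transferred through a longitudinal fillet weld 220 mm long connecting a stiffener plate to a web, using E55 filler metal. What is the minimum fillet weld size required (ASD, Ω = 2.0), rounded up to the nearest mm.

E55XX → F_EXX = 550 MPa.
Total weld length L = 220 mm.
Required throat t_e = P × Ω / (0.6 F_EXX × L) = 226 × 2.0 / (0.6 × 550 × 220 × 10⁻³) = 6.226 mm.
Required leg w = t_e / 0.707 = 8.806 mm → use 9 mm.

w = 9 mm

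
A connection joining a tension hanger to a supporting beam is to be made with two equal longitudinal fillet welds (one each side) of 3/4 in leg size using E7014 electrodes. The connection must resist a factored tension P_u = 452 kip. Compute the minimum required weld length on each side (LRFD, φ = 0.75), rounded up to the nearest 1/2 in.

E70XX → F_EXX = 70 ksi.
Throat t_e = 0.707 × 0.75 = 0.5302 in.
φr_n = 0.75 × 0.6 × 70 × 0.5302 = 16.7 kip/in.
L_req = P_u / φr_n = 452 / 16.7 = 27.06 in total.
Per side: 27.06 / 2 = 13.53 in.
Round up → use L = 14 in on each side.

L = 14 in on each side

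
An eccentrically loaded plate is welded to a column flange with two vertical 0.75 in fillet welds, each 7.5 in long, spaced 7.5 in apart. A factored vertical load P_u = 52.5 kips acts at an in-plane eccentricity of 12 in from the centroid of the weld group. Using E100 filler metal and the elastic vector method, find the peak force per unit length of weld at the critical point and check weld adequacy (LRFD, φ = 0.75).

E100XX → F_EXX = 100 ksi.
Total weld length L_w = 15 in. Treat welds as unit-width lines.
Polar moment about centroid: J = 2[d³/12 + d(b/2)²] = 2[7.5³/12 + 7.5×3.75²] = 281.2 in³.
Direct shear f_v = P/L_w = 52.5 / 15 = 3.5 kip/in (vertical).
Torsion M = P·e = 52.5 × 12 = 630 kip·in.
Critical point at (x, y) = (3.75, 3.75) from centroid. f_tx = M·y/J = 8.4 kip/in; f_ty = M·x/J = 8.4 kip/in.
Resultant f_max = √[f_tx² + (f_v + f_ty)²] = √[8.4² + (3.5 + 8.4)²] = 14.57 kip/in.
Capacity per unit length: φr_n = 0.75 × 0.6 × 100 × (0.707 × 0.75) = 23.86 kip/in.
14.57 ≤ 23.86 → adequate.

f_max ≈ 14.6 kip/in; adequate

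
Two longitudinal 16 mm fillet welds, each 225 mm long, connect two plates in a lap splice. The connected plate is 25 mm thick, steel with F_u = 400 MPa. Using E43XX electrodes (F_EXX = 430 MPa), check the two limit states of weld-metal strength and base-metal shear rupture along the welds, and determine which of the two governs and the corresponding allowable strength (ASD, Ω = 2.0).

t_e = 0.707 × 16 = 11.31 mm; L = 450 mm.
Weld metal: R_n/Ω = (1/2.0) × 0.6 × 430 × 11.31 × 450 × 10⁻³ = 656.7 kN.
Base metal (shear rupture): R_n/Ω = (1/2.0) × 0.6 × 400 × 25 × 450 × 10⁻³ = 1350 kN.
Governing: weld metal.

R_n/Ω ≈ 657 kN (weld metal governs)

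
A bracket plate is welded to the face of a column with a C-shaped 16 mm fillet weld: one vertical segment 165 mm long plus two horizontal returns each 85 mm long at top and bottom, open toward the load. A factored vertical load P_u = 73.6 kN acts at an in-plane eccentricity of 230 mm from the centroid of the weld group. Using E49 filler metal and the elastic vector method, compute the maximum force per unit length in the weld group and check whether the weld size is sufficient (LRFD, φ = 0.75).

f_max ≈ 1130 N/mm; adequate

E49XX → F_EXX = 490 MPa.
Total weld length L_w = 335 mm. Treat welds as unit-width lines.
Centroid: x̄ = 2×85×42.5 / 335 = 21.57 mm from the vertical weld.
Polar moment about centroid: J = I_x + I_y = [165³/12 + 2×85×82.5²] + [165×21.57² + 2(85³/12 + 85×20.93²)] = 1785000 mm³.
Direct shear f_v = P/L_w = 73.6×10³ / 335 = 219.7 N/mm (vertical).
Torsion M = P·e = 73.6×10³ × 230 = 16928000 N·mm.
Critical point at (x, y) = (63.43, 82.5) from centroid. f_tx = M·y/J = 782.4 N/mm; f_ty = M·x/J = 601.6 N/mm.
Resultant f_max = √[f_tx² + (f_v + f_ty)²] = √[782.4² + (219.7 + 601.6)²] = 1134 N/mm.
Capacity per unit length: φr_n = 0.75 × 0.6 × 490 × (0.707 × 16) = 2494 N/mm.
1134 ≤ 2494 → adequate.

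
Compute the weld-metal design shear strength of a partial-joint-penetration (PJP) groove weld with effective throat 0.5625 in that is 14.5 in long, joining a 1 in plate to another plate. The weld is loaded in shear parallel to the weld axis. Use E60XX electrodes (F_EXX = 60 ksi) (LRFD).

φR_n ≈ 220 kips

Effective throat (given) t_e = 0.5625 in.
A_we = 0.5625 × 14.5 = 8.156 in².
F_nw = 0.6 F_EXX = 36 ksi.
φR_n = 0.75 × 36 × 8.156 = 220.2 kips.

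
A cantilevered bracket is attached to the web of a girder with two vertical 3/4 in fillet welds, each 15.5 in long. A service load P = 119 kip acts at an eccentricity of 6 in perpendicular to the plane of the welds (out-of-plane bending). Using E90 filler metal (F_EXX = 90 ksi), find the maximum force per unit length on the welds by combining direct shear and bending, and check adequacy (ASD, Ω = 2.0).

f_max ≈ 9.71 kip/in; adequate

L_w = 2 × 15.5 = 31 in; section modulus (unit throat) S = 2 × L²/6 = 80.08 in².
Direct shear f_v = P/L_w = 119/31 = 3.839 kip/in.
Moment M = P × e = 119 × 6 = 714 kip·in; bending f_b = M/S = 8.916 kip/in.
f_max = √(f_v² + f_b²) = √(3.839² + 8.916²) = 9.707 kip/in.
r_n/Ω = (1/2.0) × 0.6 × 90 × (0.707 × 0.75) = 14.32 kip/in → adequate.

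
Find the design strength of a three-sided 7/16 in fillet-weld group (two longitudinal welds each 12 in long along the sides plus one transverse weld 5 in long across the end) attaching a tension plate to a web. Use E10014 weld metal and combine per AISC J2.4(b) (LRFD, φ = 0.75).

E100XX → F_EXX = 100 ksi.
t_e = 0.707 × 0.4375 = 0.3093 in.
R_nwl = 0.6 × 100 × 0.3093 × 24 = 445.4 kip (longitudinal, 2 welds).
R_nwt = 0.6 × 100 × 0.3093 × 5 = 92.79 kip (transverse, base value).
(i) R_nwl + R_nwt = 538.2 kip; (ii) 0.85 R_nwl + 1.5 R_nwt = 517.8 kip.
R_n = max = 538.2 kip [governs: (i)]; φR_n = 403.7 kip.

φR_n ≈ 404 kip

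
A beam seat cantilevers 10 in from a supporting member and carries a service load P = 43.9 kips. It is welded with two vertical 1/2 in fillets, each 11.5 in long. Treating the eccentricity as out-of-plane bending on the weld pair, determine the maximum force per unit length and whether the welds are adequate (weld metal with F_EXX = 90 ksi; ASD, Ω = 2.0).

f_max ≈ 10.1 kip/in; NOT adequate

L_w = 2 × 11.5 = 23 in; section modulus (unit throat) S = 2 × L²/6 = 44.08 in².
Direct shear f_v = P/L_w = 43.9/23 = 1.909 kip/in.
Moment M = P × e = 43.9 × 10 = 439 kip·in; bending f_b = M/S = 9.958 kip/in.
f_max = √(f_v² + f_b²) = √(1.909² + 9.958²) = 10.14 kip/in.
r_n/Ω = (1/2.0) × 0.6 × 90 × (0.707 × 0.5) = 9.544 kip/in → NOT adequate.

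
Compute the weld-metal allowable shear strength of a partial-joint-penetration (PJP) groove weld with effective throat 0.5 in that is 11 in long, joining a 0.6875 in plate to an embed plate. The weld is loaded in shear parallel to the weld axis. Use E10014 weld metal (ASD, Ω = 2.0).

R_n/Ω ≈ 165 kips

E100XX → F_EXX = 100 ksi.
Effective throat (given) t_e = 0.5 in.
A_we = 0.5 × 11 = 5.5 in².
F_nw = 0.6 F_EXX = 60 ksi.
R_n/Ω = (60 × 5.5) / 2.0 = 165 kips.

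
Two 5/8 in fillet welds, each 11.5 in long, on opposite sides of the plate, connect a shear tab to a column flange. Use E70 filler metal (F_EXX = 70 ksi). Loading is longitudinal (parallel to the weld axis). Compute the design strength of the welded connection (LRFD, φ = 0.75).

Effective throat t_e = 0.707 × 0.625 = 0.4419 in.
Total length L = 23 in; A_we = 0.4419 × 23 = 10.16 in².
F_nw = 0.6 F_EXX = 0.6 × 70 = 42 ksi.
φR_n = 0.75 × 42 × 10.16 = 320.1 kip.

φR_n ≈ 320 kip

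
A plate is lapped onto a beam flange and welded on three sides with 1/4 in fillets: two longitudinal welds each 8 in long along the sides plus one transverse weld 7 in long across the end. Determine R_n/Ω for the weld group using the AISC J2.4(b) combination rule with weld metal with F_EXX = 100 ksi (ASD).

R_n/Ω ≈ 128 kip

t_e = 0.707 × 0.25 = 0.1767 in.
R_nwl = 0.6 × 100 × 0.1767 × 16 = 169.7 kip (longitudinal, 2 welds).
R_nwt = 0.6 × 100 × 0.1767 × 7 = 74.23 kip (transverse, base value).
(i) R_nwl + R_nwt = 243.9 kip; (ii) 0.85 R_nwl + 1.5 R_nwt = 255.6 kip.
R_n = max = 255.6 kip [governs: (ii)]; R_n/Ω = 127.8 kip.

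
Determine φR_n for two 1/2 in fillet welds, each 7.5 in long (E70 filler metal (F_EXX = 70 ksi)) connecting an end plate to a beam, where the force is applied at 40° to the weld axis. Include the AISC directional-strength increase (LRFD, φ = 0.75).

φR_n ≈ 210 kip

t_e = 0.707 × 0.5 = 0.3535 in; A_we = 0.3535 × 15 = 5.302 in².
Directional factor: 1.0 + 0.5 sin^1.5(40°) = 1.258.
F_nw = 0.6 × 70 × 1.258 = 52.82 ksi.
φR_n = 0.75 × 52.82 × 5.302 = 210.1 kip.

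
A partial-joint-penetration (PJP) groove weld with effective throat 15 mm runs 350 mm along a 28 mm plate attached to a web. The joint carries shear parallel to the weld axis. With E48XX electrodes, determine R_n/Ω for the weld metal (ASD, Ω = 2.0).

E48XX → F_EXX = 480 MPa.
Effective throat (given) t_e = 15 mm.
A_we = 15 × 350 = 5250 mm².
F_nw = 0.6 F_EXX = 288 MPa.
R_n/Ω = (288 × 5250) / 2.0 × 10⁻³ = 756 kN.

R_n/Ω ≈ 756 kN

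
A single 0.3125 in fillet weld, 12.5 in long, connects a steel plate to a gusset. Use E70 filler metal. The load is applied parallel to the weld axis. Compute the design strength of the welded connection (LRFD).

φR_n ≈ 87 kips

E70XX → F_EXX = 70 ksi.
Effective throat t_e = 0.707 × 0.3125 = 0.2209 in.
Total length L = 12.5 in; A_we = 0.2209 × 12.5 = 2.762 in².
F_nw = 0.6 F_EXX = 0.6 × 70 = 42 ksi.
φR_n = 0.75 × 42 × 2.762 = 86.99 kips.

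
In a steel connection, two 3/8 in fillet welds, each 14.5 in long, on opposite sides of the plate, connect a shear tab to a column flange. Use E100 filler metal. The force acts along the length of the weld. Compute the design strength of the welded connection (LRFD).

E100XX → F_EXX = 100 ksi.
Effective throat t_e = 0.707 × 0.375 = 0.2651 in.
Total length L = 29 in; A_we = 0.2651 × 29 = 7.689 in².
F_nw = 0.6 F_EXX = 0.6 × 100 = 60 ksi.
φR_n = 0.75 × 60 × 7.689 = 346 kips.

φR_n ≈ 346 kips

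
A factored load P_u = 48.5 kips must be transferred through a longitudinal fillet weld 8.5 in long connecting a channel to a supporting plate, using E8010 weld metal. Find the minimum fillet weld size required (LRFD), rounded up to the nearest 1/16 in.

E80XX → F_EXX = 80 ksi.
Total weld length L = 8.5 in.
Required throat t_e = P_u / (φ × 0.6 F_EXX × L) = 48.5 / (0.75 × 0.6 × 80 × 8.5) = 0.1585 in.
Required leg w = t_e / 0.707 = 0.2242 in → use 1/4 in.

w = 1/4 in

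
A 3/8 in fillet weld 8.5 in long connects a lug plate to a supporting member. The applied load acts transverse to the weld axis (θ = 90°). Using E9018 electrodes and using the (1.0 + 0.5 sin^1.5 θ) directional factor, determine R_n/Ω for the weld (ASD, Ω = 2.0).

E90XX → F_EXX = 90 ksi.
t_e = 0.707 × 0.375 = 0.2651 in; A_we = 0.2651 × 8.5 = 2.254 in².
Directional factor: 1.0 + 0.5 sin^1.5(90°) = 1.5.
F_nw = 0.6 × 90 × 1.5 = 81 ksi.
R_n/Ω = (81 × 2.254) / 2.0 = 91.27 kips.

R_n/Ω ≈ 91.3 kips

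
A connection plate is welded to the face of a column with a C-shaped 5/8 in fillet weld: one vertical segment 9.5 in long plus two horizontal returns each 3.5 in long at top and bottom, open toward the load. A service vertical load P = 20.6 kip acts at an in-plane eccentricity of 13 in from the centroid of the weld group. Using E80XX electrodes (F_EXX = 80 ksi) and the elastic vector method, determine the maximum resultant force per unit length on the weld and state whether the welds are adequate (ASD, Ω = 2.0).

Total weld length L_w = 16.5 in. Treat welds as unit-width lines.
Centroid: x̄ = 2×3.5×1.75 / 16.5 = 0.7424 in from the vertical weld.
Polar moment about centroid: J = I_x + I_y = [9.5³/12 + 2×3.5×4.75²] + [9.5×0.7424² + 2(3.5³/12 + 3.5×1.008²)] = 248.9 in³.
Direct shear f_v = P/L_w = 20.6 / 16.5 = 1.248 kip/in (vertical).
Torsion M = P·e = 20.6 × 13 = 267.8 kip·in.
Critical point at (x, y) = (2.758, 4.75) from centroid. f_tx = M·y/J = 5.111 kip/in; f_ty = M·x/J = 2.967 kip/in.
Resultant f_max = √[f_tx² + (f_v + f_ty)²] = √[5.111² + (1.248 + 2.967)²] = 6.625 kip/in.
Capacity per unit length: r_n/Ω = (1/2.0) × 0.6 × 80 × (0.707 × 0.625) = 10.6 kip/in.
6.625 ≤ 10.6 → adequate.

f_max ≈ 6.63 kip/in; adequate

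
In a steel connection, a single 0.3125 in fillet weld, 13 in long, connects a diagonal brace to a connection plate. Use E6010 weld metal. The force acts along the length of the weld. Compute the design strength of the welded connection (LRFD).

φR_n ≈ 77.5 kips

E60XX → F_EXX = 60 ksi.
Effective throat t_e = 0.707 × 0.3125 = 0.2209 in.
Total length L = 13 in; A_we = 0.2209 × 13 = 2.872 in².
F_nw = 0.6 F_EXX = 0.6 × 60 = 36 ksi.
φR_n = 0.75 × 36 × 2.872 = 77.55 kips.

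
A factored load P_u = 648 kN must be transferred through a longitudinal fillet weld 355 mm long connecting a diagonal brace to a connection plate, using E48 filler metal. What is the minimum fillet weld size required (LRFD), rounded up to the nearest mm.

E48XX → F_EXX = 480 MPa.
Total weld length L = 355 mm.
Required throat t_e = P_u / (φ × 0.6 F_EXX × L) = 648 / (0.75 × 0.6 × 480 × 355 × 10⁻³) = 8.451 mm.
Required leg w = t_e / 0.707 = 11.95 mm → use 12 mm.

w = 12 mm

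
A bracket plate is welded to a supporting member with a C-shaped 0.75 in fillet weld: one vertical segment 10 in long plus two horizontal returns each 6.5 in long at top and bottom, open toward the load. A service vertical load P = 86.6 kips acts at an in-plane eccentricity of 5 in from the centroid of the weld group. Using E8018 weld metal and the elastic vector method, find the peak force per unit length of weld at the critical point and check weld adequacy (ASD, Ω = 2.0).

f_max ≈ 8.77 kip/in; adequate

E80XX → F_EXX = 80 ksi.
Total weld length L_w = 23 in. Treat welds as unit-width lines.
Centroid: x̄ = 2×6.5×3.25 / 23 = 1.837 in from the vertical weld.
Polar moment about centroid: J = I_x + I_y = [10³/12 + 2×6.5×5²] + [10×1.837² + 2(6.5³/12 + 6.5×1.413²)] = 513.8 in³.
Direct shear f_v = P/L_w = 86.6 / 23 = 3.765 kip/in (vertical).
Torsion M = P·e = 86.6 × 5 = 433 kip·in.
Critical point at (x, y) = (4.663, 5) from centroid. f_tx = M·y/J = 4.214 kip/in; f_ty = M·x/J = 3.93 kip/in.
Resultant f_max = √[f_tx² + (f_v + f_ty)²] = √[4.214² + (3.765 + 3.93)²] = 8.773 kip/in.
Capacity per unit length: r_n/Ω = (1/2.0) × 0.6 × 80 × (0.707 × 0.75) = 12.73 kip/in.
8.773 ≤ 12.73 → adequate.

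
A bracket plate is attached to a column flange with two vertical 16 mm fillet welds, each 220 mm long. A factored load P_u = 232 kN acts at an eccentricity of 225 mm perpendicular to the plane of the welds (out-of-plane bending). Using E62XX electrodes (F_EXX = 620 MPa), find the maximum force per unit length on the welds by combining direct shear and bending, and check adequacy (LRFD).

f_max ≈ 3280 N/mm; NOT adequate

L_w = 2 × 220 = 440 mm; section modulus (unit throat) S = 2 × L²/6 = 16130 mm².
Direct shear f_v = P/L_w = 232×10³/440 = 527.3 N/mm.
Moment M = P × e = 232×10³ × 225 = 52200000 N·mm; bending f_b = M/S = 3236 N/mm.
f_max = √(f_v² + f_b²) = √(527.3² + 3236²) = 3278 N/mm.
φr_n = 0.75 × 0.6 × 620 × (0.707 × 16) = 3156 N/mm → NOT adequate.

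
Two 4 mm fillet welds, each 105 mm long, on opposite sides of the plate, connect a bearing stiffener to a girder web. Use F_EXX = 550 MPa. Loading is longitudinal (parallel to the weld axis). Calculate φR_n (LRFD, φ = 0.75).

φR_n ≈ 147 kN

Effective throat t_e = 0.707 × 4 = 2.828 mm.
Total length L = 210 mm; A_we = 2.828 × 210 = 593.9 mm².
F_nw = 0.6 F_EXX = 0.6 × 550 = 330 MPa.
φR_n = 0.75 × 330 × 593.9 × 10⁻³ = 147 kN.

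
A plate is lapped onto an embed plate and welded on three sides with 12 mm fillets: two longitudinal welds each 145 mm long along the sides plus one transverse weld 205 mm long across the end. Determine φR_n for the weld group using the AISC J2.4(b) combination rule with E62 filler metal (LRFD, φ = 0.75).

E62XX → F_EXX = 620 MPa.
t_e = 0.707 × 12 = 8.484 mm.
R_nwl = 0.6 × 620 × 8.484 × 290 × 10⁻³ = 915.3 kN (longitudinal, 2 welds).
R_nwt = 0.6 × 620 × 8.484 × 205 × 10⁻³ = 647 kN (transverse, base value).
(i) R_nwl + R_nwt = 1562 kN; (ii) 0.85 R_nwl + 1.5 R_nwt = 1748 kN.
R_n = max = 1748 kN [governs: (ii)]; φR_n = 1311 kN.

φR_n ≈ 1310 kN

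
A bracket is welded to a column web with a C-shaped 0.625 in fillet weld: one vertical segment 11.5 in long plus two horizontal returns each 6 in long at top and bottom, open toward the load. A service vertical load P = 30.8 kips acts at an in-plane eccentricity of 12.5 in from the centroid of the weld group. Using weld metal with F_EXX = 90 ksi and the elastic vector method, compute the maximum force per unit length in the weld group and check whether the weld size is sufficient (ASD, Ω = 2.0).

Total weld length L_w = 23.5 in. Treat welds as unit-width lines.
Centroid: x̄ = 2×6×3 / 23.5 = 1.532 in from the vertical weld.
Polar moment about centroid: J = I_x + I_y = [11.5³/12 + 2×6×5.75²] + [11.5×1.532² + 2(6³/12 + 6×1.468²)] = 612.3 in³.
Direct shear f_v = P/L_w = 30.8 / 23.5 = 1.311 kip/in (vertical).
Torsion M = P·e = 30.8 × 12.5 = 385 kip·in.
Critical point at (x, y) = (4.468, 5.75) from centroid. f_tx = M·y/J = 3.615 kip/in; f_ty = M·x/J = 2.809 kip/in.
Resultant f_max = √[f_tx² + (f_v + f_ty)²] = √[3.615² + (1.311 + 2.809)²] = 5.481 kip/in.
Capacity per unit length: r_n/Ω = (1/2.0) × 0.6 × 90 × (0.707 × 0.625) = 11.93 kip/in.
5.481 ≤ 11.93 → adequate.

f_max ≈ 5.48 kip/in; adequate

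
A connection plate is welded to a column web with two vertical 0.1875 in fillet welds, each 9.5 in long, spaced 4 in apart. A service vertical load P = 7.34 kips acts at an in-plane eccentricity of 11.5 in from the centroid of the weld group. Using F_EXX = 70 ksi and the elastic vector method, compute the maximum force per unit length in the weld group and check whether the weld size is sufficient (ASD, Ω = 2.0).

f_max ≈ 2.17 kip/in; adequate

Total weld length L_w = 19 in. Treat welds as unit-width lines.
Polar moment about centroid: J = 2[d³/12 + d(b/2)²] = 2[9.5³/12 + 9.5×2²] = 218.9 in³.
Direct shear f_v = P/L_w = 7.34 / 19 = 0.3863 kip/in (vertical).
Torsion M = P·e = 7.34 × 11.5 = 84.41 kip·in.
Critical point at (x, y) = (2, 4.75) from centroid. f_tx = M·y/J = 1.832 kip/in; f_ty = M·x/J = 0.7712 kip/in.
Resultant f_max = √[f_tx² + (f_v + f_ty)²] = √[1.832² + (0.3863 + 0.7712)²] = 2.167 kip/in.
Capacity per unit length: r_n/Ω = (1/2.0) × 0.6 × 70 × (0.707 × 0.1875) = 2.784 kip/in.
2.167 ≤ 2.784 → adequate.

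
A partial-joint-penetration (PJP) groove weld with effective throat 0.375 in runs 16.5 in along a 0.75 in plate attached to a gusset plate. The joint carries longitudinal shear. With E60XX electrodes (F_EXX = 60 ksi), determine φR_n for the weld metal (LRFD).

φR_n ≈ 167 kip

Effective throat (given) t_e = 0.375 in.
A_we = 0.375 × 16.5 = 6.188 in².
F_nw = 0.6 F_EXX = 36 ksi.
φR_n = 0.75 × 36 × 6.188 = 167.1 kip.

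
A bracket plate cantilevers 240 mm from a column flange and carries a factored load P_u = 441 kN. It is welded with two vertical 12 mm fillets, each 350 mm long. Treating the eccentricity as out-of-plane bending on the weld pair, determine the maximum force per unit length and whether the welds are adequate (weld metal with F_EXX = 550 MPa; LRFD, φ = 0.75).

f_max ≈ 2670 N/mm; NOT adequate

L_w = 2 × 350 = 700 mm; section modulus (unit throat) S = 2 × L²/6 = 40830 mm².
Direct shear f_v = P/L_w = 441×10³/700 = 630 N/mm.
Moment M = P × e = 441×10³ × 240 = 105840000 N·mm; bending f_b = M/S = 2592 N/mm.
f_max = √(f_v² + f_b²) = √(630² + 2592²) = 2667 N/mm.
φr_n = 0.75 × 0.6 × 550 × (0.707 × 12) = 2100 N/mm → NOT adequate.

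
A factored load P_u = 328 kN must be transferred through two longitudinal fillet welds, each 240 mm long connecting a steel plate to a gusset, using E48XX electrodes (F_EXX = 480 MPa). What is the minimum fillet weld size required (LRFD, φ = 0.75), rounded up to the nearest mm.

Total weld length L = 480 mm.
Required throat t_e = P_u / (φ × 0.6 F_EXX × L) = 328 / (0.75 × 0.6 × 480 × 480 × 10⁻³) = 3.164 mm.
Required leg w = t_e / 0.707 = 4.475 mm → use 5 mm.

w = 5 mm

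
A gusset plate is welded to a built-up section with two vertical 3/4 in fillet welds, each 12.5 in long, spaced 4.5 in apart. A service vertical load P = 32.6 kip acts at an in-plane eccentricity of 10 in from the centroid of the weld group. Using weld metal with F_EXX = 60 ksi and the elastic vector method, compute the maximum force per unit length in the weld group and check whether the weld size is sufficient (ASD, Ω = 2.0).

Total weld length L_w = 25 in. Treat welds as unit-width lines.
Polar moment about centroid: J = 2[d³/12 + d(b/2)²] = 2[12.5³/12 + 12.5×2.25²] = 452.1 in³.
Direct shear f_v = P/L_w = 32.6 / 25 = 1.304 kip/in (vertical).
Torsion M = P·e = 32.6 × 10 = 326 kip·in.
Critical point at (x, y) = (2.25, 6.25) from centroid. f_tx = M·y/J = 4.507 kip/in; f_ty = M·x/J = 1.622 kip/in.
Resultant f_max = √[f_tx² + (f_v + f_ty)²] = √[4.507² + (1.304 + 1.622)²] = 5.374 kip/in.
Capacity per unit length: r_n/Ω = (1/2.0) × 0.6 × 60 × (0.707 × 0.75) = 9.544 kip/in.
5.374 ≤ 9.544 → adequate.

f_max ≈ 5.37 kip/in; adequate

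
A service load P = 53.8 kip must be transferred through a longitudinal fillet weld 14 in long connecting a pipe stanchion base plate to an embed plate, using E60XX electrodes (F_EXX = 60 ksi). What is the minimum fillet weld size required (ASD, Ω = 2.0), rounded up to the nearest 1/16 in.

Total weld length L = 14 in.
Required throat t_e = P × Ω / (0.6 F_EXX × L) = 53.8 × 2.0 / (0.6 × 60 × 14) = 0.2135 in.
Required leg w = t_e / 0.707 = 0.302 in → use 5/16 in.

w = 5/16 in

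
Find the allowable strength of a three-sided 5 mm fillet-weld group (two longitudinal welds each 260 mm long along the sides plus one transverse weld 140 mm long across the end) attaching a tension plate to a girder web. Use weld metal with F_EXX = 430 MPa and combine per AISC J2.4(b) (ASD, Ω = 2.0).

R_n/Ω ≈ 301 kN

t_e = 0.707 × 5 = 3.535 mm.
R_nwl = 0.6 × 430 × 3.535 × 520 × 10⁻³ = 474.3 kN (longitudinal, 2 welds).
R_nwt = 0.6 × 430 × 3.535 × 140 × 10⁻³ = 127.7 kN (transverse, base value).
(i) R_nwl + R_nwt = 601.9 kN; (ii) 0.85 R_nwl + 1.5 R_nwt = 594.6 kN.
R_n = max = 601.9 kN [governs: (i)]; R_n/Ω = 301 kN.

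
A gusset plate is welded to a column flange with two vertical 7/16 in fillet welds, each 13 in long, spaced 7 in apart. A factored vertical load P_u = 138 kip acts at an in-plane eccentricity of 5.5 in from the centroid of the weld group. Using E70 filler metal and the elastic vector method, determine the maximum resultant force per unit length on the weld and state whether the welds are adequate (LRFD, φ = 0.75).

E70XX → F_EXX = 70 ksi.
Total weld length L_w = 26 in. Treat welds as unit-width lines.
Polar moment about centroid: J = 2[d³/12 + d(b/2)²] = 2[13³/12 + 13×3.5²] = 684.7 in³.
Direct shear f_v = P/L_w = 138 / 26 = 5.308 kip/in (vertical).
Torsion M = P·e = 138 × 5.5 = 759 kip·in.
Critical point at (x, y) = (3.5, 6.5) from centroid. f_tx = M·y/J = 7.206 kip/in; f_ty = M·x/J = 3.88 kip/in.
Resultant f_max = √[f_tx² + (f_v + f_ty)²] = √[7.206² + (5.308 + 3.88)²] = 11.68 kip/in.
Capacity per unit length: φr_n = 0.75 × 0.6 × 70 × (0.707 × 0.4375) = 9.743 kip/in.
11.68 > 9.743 → NOT adequate.

f_max ≈ 11.7 kip/in; NOT adequate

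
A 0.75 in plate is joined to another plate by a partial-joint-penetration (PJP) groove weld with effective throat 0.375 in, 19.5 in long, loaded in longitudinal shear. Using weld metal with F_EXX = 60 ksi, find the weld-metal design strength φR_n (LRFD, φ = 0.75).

φR_n ≈ 197 kip

Effective throat (given) t_e = 0.375 in.
A_we = 0.375 × 19.5 = 7.312 in².
F_nw = 0.6 F_EXX = 36 ksi.
φR_n = 0.75 × 36 × 7.312 = 197.4 kip.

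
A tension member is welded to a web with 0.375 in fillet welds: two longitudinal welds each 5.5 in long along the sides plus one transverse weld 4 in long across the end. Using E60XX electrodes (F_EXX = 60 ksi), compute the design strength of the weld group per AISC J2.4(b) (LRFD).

t_e = 0.707 × 0.375 = 0.2651 in.
R_nwl = 0.6 × 60 × 0.2651 × 11 = 105 kips (longitudinal, 2 welds).
R_nwt = 0.6 × 60 × 0.2651 × 4 = 38.18 kips (transverse, base value).
(i) R_nwl + R_nwt = 143.2 kips; (ii) 0.85 R_nwl + 1.5 R_nwt = 146.5 kips.
R_n = max = 146.5 kips [governs: (ii)]; φR_n = 109.9 kips.

φR_n ≈ 110 kips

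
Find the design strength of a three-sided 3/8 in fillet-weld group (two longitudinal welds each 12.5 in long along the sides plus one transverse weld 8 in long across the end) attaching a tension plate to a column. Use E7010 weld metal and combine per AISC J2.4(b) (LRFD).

E70XX → F_EXX = 70 ksi.
t_e = 0.707 × 0.375 = 0.2651 in.
R_nwl = 0.6 × 70 × 0.2651 × 25 = 278.4 kips (longitudinal, 2 welds).
R_nwt = 0.6 × 70 × 0.2651 × 8 = 89.08 kips (transverse, base value).
(i) R_nwl + R_nwt = 367.5 kips; (ii) 0.85 R_nwl + 1.5 R_nwt = 370.2 kips.
R_n = max = 370.2 kips [governs: (ii)]; φR_n = 277.7 kips.

φR_n ≈ 278 kips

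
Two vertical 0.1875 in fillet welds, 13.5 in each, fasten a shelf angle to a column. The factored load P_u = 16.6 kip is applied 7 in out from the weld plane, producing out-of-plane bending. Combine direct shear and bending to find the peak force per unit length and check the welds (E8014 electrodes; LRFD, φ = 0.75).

E80XX → F_EXX = 80 ksi.
L_w = 2 × 13.5 = 27 in; section modulus (unit throat) S = 2 × L²/6 = 60.75 in².
Direct shear f_v = P/L_w = 16.6/27 = 0.6148 kip/in.
Moment M = P × e = 16.6 × 7 = 116.2 kip·in; bending f_b = M/S = 1.913 kip/in.
f_max = √(f_v² + f_b²) = √(0.6148² + 1.913²) = 2.009 kip/in.
φr_n = 0.75 × 0.6 × 80 × (0.707 × 0.1875) = 4.772 kip/in → adequate.

f_max ≈ 2.01 kip/in; adequate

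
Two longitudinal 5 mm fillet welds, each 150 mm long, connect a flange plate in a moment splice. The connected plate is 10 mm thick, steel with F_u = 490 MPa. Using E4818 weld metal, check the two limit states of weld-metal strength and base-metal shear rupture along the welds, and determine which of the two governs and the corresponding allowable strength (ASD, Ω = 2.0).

E48XX → F_EXX = 480 MPa.
t_e = 0.707 × 5 = 3.535 mm; L = 300 mm.
Weld metal: R_n/Ω = (1/2.0) × 0.6 × 480 × 3.535 × 300 × 10⁻³ = 152.7 kN.
Base metal (shear rupture): R_n/Ω = (1/2.0) × 0.6 × 490 × 10 × 300 × 10⁻³ = 441 kN.
Governing: weld metal.

R_n/Ω ≈ 153 kN (weld metal governs)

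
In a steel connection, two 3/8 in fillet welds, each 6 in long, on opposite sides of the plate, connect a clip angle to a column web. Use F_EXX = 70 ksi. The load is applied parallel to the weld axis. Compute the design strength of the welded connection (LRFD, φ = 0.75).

Effective throat t_e = 0.707 × 0.375 = 0.2651 in.
Total length L = 12 in; A_we = 0.2651 × 12 = 3.181 in².
F_nw = 0.6 F_EXX = 0.6 × 70 = 42 ksi.
φR_n = 0.75 × 42 × 3.181 = 100.2 kip.

φR_n ≈ 100 kip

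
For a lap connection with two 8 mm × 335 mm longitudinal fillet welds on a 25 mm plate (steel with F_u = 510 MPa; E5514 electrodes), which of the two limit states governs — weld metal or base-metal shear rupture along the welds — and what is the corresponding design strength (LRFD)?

φR_n ≈ 938 kN (weld metal governs)

E55XX → F_EXX = 550 MPa.
t_e = 0.707 × 8 = 5.656 mm; L = 670 mm.
Weld metal: φR_n = 0.75 × 0.6 × 550 × 5.656 × 670 × 10⁻³ = 937.9 kN.
Base metal (shear rupture): φR_n = 0.75 × 0.6 × 510 × 25 × 670 × 10⁻³ = 3844 kN.
Governing: weld metal.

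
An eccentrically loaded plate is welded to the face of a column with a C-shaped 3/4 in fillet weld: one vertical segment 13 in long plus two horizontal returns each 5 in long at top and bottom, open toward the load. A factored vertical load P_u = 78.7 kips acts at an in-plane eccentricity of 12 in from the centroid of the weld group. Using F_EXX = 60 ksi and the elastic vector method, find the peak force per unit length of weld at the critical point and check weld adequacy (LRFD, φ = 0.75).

Total weld length L_w = 23 in. Treat welds as unit-width lines.
Centroid: x̄ = 2×5×2.5 / 23 = 1.087 in from the vertical weld.
Polar moment about centroid: J = I_x + I_y = [13³/12 + 2×5×6.5²] + [13×1.087² + 2(5³/12 + 5×1.413²)] = 661.7 in³.
Direct shear f_v = P/L_w = 78.7 / 23 = 3.422 kip/in (vertical).
Torsion M = P·e = 78.7 × 12 = 944.4 kip·in.
Critical point at (x, y) = (3.913, 6.5) from centroid. f_tx = M·y/J = 9.276 kip/in; f_ty = M·x/J = 5.584 kip/in.
Resultant f_max = √[f_tx² + (f_v + f_ty)²] = √[9.276² + (3.422 + 5.584)²] = 12.93 kip/in.
Capacity per unit length: φr_n = 0.75 × 0.6 × 60 × (0.707 × 0.75) = 14.32 kip/in.
12.93 ≤ 14.32 → adequate.

f_max ≈ 12.9 kip/in; adequate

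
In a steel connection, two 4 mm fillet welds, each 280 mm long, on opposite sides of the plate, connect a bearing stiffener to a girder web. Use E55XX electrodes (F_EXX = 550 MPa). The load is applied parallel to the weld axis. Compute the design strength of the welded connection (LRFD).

φR_n ≈ 392 kN

Effective throat t_e = 0.707 × 4 = 2.828 mm.
Total length L = 560 mm; A_we = 2.828 × 560 = 1584 mm².
F_nw = 0.6 F_EXX = 0.6 × 550 = 330 MPa.
φR_n = 0.75 × 330 × 1584 × 10⁻³ = 392 kN.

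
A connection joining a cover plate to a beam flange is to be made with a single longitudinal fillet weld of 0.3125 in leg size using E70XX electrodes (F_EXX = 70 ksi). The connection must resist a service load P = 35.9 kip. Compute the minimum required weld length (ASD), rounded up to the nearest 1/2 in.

L = 8 in

Throat t_e = 0.707 × 0.3125 = 0.2209 in.
r_n/Ω = (0.6 × 70 × 0.2209) / 2.0 = 4.64 kip/in.
L_req = P / (r_n/Ω) = 35.9 / 4.64 = 7.738 in total.
Round up → use L = 8 in.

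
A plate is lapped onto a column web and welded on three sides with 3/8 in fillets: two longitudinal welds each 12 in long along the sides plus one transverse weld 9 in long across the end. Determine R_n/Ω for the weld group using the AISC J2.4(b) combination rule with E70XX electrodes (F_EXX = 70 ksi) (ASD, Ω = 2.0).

t_e = 0.707 × 0.375 = 0.2651 in.
R_nwl = 0.6 × 70 × 0.2651 × 24 = 267.2 kip (longitudinal, 2 welds).
R_nwt = 0.6 × 70 × 0.2651 × 9 = 100.2 kip (transverse, base value).
(i) R_nwl + R_nwt = 367.5 kip; (ii) 0.85 R_nwl + 1.5 R_nwt = 377.5 kip.
R_n = max = 377.5 kip [governs: (ii)]; R_n/Ω = 188.7 kip.

R_n/Ω ≈ 189 kip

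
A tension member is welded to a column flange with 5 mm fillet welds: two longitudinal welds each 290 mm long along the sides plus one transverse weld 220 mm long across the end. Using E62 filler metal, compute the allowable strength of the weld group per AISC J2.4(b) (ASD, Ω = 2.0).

E62XX → F_EXX = 620 MPa.
t_e = 0.707 × 5 = 3.535 mm.
R_nwl = 0.6 × 620 × 3.535 × 580 × 10⁻³ = 762.7 kN (longitudinal, 2 welds).
R_nwt = 0.6 × 620 × 3.535 × 220 × 10⁻³ = 289.3 kN (transverse, base value).
(i) R_nwl + R_nwt = 1052 kN; (ii) 0.85 R_nwl + 1.5 R_nwt = 1082 kN.
R_n = max = 1082 kN [governs: (ii)]; R_n/Ω = 541.1 kN.

R_n/Ω ≈ 541 kN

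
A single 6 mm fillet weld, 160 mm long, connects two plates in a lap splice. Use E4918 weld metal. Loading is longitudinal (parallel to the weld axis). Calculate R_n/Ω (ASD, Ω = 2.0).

R_n/Ω ≈ 99.8 kN

E49XX → F_EXX = 490 MPa.
Effective throat t_e = 0.707 × 6 = 4.242 mm.
Total length L = 160 mm; A_we = 4.242 × 160 = 678.7 mm².
F_nw = 0.6 F_EXX = 0.6 × 490 = 294 MPa.
R_n = 294 × 678.7 × 10⁻³ = 199.5 kN; R_n/Ω = 199.5/2.0 = 99.77 kN.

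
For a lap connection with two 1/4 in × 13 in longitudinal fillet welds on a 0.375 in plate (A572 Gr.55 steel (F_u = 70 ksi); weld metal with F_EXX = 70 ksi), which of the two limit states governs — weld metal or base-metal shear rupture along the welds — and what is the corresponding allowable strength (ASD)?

t_e = 0.707 × 0.25 = 0.1767 in; L = 26 in.
Weld metal: R_n/Ω = (1/2.0) × 0.6 × 70 × 0.1767 × 26 = 96.51 kips.
Base metal (shear rupture): R_n/Ω = (1/2.0) × 0.6 × 70 × 0.375 × 26 = 204.8 kips.
Governing: weld metal.

R_n/Ω ≈ 96.5 kips (weld metal governs)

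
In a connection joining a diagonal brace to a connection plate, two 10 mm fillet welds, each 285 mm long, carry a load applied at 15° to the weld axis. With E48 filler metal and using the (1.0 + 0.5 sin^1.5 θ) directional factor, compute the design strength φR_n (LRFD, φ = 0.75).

φR_n ≈ 928 kN

E48XX → F_EXX = 480 MPa.
t_e = 0.707 × 10 = 7.07 mm; A_we = 7.07 × 570 = 4030 mm².
Directional factor: 1.0 + 0.5 sin^1.5(15°) = 1.066.
F_nw = 0.6 × 480 × 1.066 = 307 MPa.
φR_n = 0.75 × 307 × 4030 × 10⁻³ = 927.8 kN.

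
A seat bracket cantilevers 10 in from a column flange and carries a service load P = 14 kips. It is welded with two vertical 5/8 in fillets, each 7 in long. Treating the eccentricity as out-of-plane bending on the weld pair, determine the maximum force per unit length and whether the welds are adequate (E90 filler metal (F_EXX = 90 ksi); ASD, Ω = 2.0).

L_w = 2 × 7 = 14 in; section modulus (unit throat) S = 2 × L²/6 = 16.33 in².
Direct shear f_v = P/L_w = 14/14 = 1 kip/in.
Moment M = P × e = 14 × 10 = 140 kip·in; bending f_b = M/S = 8.571 kip/in.
f_max = √(f_v² + f_b²) = √(1² + 8.571²) = 8.63 kip/in.
r_n/Ω = (1/2.0) × 0.6 × 90 × (0.707 × 0.625) = 11.93 kip/in → adequate.

f_max ≈ 8.63 kip/in; adequate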